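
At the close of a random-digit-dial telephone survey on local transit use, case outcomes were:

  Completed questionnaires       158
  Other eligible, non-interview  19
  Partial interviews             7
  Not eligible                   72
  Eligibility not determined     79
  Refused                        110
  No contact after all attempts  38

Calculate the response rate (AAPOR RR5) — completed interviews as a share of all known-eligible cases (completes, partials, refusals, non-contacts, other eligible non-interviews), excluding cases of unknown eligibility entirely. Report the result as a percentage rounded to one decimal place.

47.6%

Num → 158
Base → 158 + 7 + 110 + 38 + 19 = 332
RR5 = 158 / 332 = 0.4759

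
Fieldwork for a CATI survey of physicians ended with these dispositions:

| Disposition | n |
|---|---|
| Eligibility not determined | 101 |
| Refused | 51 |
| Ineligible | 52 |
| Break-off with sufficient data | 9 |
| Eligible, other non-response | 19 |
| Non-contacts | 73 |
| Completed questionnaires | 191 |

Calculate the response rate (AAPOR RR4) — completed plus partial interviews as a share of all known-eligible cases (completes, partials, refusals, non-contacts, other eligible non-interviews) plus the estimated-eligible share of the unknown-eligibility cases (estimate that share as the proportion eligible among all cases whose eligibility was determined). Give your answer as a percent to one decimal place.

Num = 191 + 9 = 200
Determined eligible = 191 + 9 + 51 + 73 + 19 = 343
e = 343 / (343 + 52) = 343 / 395 = 0.8684
Estimated eligible among unknowns = 0.8684 × 101 = 87.71
Denom = 343 + 87.71 = 430.71
RR4 = 200 / 430.71 = 0.4643

46.4%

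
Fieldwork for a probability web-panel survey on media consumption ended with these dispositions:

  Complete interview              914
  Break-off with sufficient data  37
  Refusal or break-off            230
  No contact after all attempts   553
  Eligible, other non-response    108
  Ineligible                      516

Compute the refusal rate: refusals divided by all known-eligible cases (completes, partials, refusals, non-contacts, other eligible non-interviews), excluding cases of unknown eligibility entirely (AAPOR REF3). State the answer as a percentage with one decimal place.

Num = 230
Denominator = 914 + 37 + 230 + 553 + 108 = 1842
REF3 = 230 / 1842 = 0.1249

12.5%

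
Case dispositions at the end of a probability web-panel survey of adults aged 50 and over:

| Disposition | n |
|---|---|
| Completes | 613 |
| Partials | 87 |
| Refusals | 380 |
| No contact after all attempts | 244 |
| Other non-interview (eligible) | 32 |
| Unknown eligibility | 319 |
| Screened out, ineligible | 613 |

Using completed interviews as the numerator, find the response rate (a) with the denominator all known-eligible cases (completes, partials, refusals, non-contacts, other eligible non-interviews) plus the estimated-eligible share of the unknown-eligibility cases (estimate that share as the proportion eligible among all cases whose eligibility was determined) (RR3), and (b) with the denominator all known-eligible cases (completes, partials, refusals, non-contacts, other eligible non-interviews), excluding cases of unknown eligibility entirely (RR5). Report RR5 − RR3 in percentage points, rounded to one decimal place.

6.3

Numerator: 613
Determined eligible: 613 + 87 + 380 + 244 + 32 = 1356
e = 1356 / (1356 + 613) = 1356 / 1969 = 0.6887
Estimated eligible among unknowns: 0.6887 × 319 = 219.70
Denom: 1356 + 219.70 = 1575.70
RR3 = 613 / 1575.70 = 0.3890
Denom: 613 + 87 + 380 + 244 + 32 = 1356
RR5 = 613 / 1356 = 0.4521
Difference = 45.21 − 38.90 = 6.31 percentage points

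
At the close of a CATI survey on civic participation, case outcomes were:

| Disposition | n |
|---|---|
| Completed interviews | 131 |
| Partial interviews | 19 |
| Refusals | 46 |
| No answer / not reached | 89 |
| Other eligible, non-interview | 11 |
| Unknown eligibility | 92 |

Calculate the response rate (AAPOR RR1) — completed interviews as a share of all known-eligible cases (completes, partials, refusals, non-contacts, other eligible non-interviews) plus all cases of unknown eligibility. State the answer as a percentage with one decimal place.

33.8%

Num → 131
Denom → 131 + 19 + 46 + 89 + 11 + 92 = 388
RR1 = 131 / 388 = 0.3376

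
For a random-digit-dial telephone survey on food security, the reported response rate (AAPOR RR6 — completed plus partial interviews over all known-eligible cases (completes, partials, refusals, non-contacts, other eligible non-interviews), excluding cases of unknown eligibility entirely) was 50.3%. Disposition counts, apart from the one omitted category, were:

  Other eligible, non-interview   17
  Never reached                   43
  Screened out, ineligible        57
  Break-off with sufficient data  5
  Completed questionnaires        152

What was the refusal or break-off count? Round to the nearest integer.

95

Num: 152 + 5 = 157
RR6 = 157 / D = 0.503
D = 157 / 0.503 = 312.1
Other denominator terms total 217
refusal or break-off = 312.1 − 217 ≈ 95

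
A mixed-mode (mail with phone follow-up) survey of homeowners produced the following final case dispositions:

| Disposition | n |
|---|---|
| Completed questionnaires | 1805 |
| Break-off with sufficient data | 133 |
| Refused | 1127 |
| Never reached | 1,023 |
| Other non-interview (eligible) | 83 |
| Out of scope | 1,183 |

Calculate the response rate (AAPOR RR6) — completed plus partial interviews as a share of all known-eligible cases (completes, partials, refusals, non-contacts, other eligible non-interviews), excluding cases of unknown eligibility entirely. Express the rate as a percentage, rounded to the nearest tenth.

Top = 1805 + 133 = 1938
Denominator = 1805 + 133 + 1127 + 1023 + 83 = 4171
RR6 = 1938 / 4171 = 0.4646

46.5%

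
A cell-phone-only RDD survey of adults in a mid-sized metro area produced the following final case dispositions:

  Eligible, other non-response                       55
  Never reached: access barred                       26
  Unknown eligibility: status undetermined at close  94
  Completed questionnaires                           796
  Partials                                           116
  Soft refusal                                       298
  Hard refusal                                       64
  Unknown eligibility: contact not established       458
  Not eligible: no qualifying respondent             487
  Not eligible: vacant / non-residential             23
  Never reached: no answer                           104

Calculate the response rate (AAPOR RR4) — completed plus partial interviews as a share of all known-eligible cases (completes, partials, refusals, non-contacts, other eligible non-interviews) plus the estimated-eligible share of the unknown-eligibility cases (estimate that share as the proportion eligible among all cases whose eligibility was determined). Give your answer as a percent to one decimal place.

Refused = 64 + 298 = 362
Non-contacts = 104 + 26 = 130
Unknown if eligible = 458 + 94 = 552
Out of scope = 487 + 23 = 510
Num = 796 + 116 = 912
Known eligible = 796 + 116 + 362 + 130 + 55 = 1459
e = 1459 / (1459 + 510) = 1459 / 1969 = 0.7410
e × U = 0.7410 × 552 = 409.03
Base = 1459 + 409.03 = 1868.03
RR4 = 912 / 1868.03 = 0.4882

48.8%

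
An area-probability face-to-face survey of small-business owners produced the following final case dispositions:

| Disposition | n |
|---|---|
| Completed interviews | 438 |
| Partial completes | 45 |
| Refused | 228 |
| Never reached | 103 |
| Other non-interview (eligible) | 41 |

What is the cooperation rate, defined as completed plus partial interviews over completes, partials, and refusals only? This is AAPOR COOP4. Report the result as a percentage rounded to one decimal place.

Num → 438 + 45 = 483
Denominator → 438 + 45 + 228 = 711
COOP4 = 483 / 711 = 0.6793

67.9%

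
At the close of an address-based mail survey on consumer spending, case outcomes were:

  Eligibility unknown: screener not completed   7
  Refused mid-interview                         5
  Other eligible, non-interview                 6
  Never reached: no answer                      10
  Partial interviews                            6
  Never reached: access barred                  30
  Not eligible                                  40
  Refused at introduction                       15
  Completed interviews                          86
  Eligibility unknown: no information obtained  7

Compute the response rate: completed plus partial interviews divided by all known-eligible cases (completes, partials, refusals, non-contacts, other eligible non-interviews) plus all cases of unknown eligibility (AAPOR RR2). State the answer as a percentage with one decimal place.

53.5%

Refusals = 15 + 5 = 20
No answer / not reached = 10 + 30 = 40
Undetermined eligibility = 7 + 7 = 14
Numerator = 86 + 6 = 92
Denom = 86 + 6 + 20 + 40 + 6 + 14 = 172
RR2 = 92 / 172 = 0.5349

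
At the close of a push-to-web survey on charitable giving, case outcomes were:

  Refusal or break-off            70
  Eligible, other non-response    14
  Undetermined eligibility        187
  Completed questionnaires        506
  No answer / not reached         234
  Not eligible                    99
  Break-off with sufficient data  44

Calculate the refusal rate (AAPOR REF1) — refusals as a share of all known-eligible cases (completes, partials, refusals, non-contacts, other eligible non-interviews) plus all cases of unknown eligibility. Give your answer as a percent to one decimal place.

Num: 70
Base: 506 + 44 + 70 + 234 + 14 + 187 = 1055
REF1 = 70 / 1055 = 0.0664

6.6%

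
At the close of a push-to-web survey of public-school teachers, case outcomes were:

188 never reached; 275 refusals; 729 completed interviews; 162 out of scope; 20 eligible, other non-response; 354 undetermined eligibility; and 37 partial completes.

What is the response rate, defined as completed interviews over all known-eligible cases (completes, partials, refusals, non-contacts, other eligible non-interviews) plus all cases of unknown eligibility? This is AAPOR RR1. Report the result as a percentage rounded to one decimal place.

Top → 729
Denom → 729 + 37 + 275 + 188 + 20 + 354 = 1603
RR1 = 729 / 1603 = 0.4548

45.5%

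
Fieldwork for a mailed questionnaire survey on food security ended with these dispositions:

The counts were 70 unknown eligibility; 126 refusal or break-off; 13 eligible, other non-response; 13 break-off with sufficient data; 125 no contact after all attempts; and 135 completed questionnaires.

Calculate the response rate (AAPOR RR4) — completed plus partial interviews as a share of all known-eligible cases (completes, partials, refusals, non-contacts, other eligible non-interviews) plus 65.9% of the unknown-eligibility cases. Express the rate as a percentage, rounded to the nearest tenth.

Numerator → 135 + 13 = 148
Determined eligible → 135 + 13 + 126 + 125 + 13 = 412
e × U → 0.6590 × 70 = 46.13
Denominator → 412 + 46.13 = 458.13
RR4 = 148 / 458.13 = 0.3231

32.3%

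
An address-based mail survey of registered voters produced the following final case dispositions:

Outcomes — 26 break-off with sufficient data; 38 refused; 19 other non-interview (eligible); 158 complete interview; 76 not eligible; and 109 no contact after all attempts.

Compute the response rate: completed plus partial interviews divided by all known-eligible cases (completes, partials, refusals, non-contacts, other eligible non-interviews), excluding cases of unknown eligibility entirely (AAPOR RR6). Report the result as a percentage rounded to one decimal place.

52.6%

Top → 158 + 26 = 184
Base → 158 + 26 + 38 + 109 + 19 = 350
RR6 = 184 / 350 = 0.5257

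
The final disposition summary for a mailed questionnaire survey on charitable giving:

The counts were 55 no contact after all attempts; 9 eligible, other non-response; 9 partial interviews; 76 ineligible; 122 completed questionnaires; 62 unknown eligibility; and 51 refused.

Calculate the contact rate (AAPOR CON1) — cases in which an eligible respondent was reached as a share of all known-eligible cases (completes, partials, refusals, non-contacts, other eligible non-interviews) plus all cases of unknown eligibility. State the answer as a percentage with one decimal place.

62.0%

Top → 122 + 9 + 51 + 9 = 191
Denominator → 122 + 9 + 51 + 55 + 9 + 62 = 308
CON1 = 191 / 308 = 0.6201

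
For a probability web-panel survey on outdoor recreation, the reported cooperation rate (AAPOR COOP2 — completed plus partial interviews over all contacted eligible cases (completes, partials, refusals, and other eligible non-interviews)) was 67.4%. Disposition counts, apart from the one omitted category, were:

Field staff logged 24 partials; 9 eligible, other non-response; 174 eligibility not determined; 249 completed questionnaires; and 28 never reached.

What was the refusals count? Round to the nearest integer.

Num → 249 + 24 = 273
COOP2 = 273 / D = 0.674
D = 273 / 0.674 = 405.0
Remaining denominator categories sum to 282
refusals = 405.0 − 282 ≈ 123

123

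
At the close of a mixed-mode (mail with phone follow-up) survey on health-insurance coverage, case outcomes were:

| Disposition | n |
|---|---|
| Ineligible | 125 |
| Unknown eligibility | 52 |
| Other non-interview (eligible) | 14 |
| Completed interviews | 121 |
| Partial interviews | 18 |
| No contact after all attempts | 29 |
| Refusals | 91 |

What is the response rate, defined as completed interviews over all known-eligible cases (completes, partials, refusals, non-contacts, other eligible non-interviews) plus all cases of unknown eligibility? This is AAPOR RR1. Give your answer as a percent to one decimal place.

Num = 121
Denom = 121 + 18 + 91 + 29 + 14 + 52 = 325
RR1 = 121 / 325 = 0.3723

37.2%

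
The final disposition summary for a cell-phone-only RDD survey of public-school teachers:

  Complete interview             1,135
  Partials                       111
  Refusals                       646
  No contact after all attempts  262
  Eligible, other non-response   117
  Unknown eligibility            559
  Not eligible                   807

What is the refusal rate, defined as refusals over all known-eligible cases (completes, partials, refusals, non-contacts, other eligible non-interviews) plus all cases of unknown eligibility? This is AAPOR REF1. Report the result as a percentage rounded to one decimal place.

22.8%

Top: 646
Denominator: 1135 + 111 + 646 + 262 + 117 + 559 = 2830
REF1 = 646 / 2830 = 0.2283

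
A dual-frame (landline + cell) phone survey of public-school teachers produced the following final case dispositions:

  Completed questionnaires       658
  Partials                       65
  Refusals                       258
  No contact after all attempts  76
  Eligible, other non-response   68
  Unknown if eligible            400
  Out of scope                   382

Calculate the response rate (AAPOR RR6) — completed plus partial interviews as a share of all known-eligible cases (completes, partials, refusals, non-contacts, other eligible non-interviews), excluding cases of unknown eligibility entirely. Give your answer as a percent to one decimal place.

Numerator → 658 + 65 = 723
Denominator → 658 + 65 + 258 + 76 + 68 = 1125
RR6 = 723 / 1125 = 0.6427

64.3%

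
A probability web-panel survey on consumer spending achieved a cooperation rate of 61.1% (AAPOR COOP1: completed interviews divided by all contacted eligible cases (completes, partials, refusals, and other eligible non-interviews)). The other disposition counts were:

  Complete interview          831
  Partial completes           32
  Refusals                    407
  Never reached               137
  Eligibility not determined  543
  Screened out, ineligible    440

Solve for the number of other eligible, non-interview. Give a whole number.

90

COOP1 = 831 / D = 0.611
D = 831 / 0.611 = 1360.1
Other denominator terms total 1270
other eligible, non-interview = 1360.1 − 1270 ≈ 90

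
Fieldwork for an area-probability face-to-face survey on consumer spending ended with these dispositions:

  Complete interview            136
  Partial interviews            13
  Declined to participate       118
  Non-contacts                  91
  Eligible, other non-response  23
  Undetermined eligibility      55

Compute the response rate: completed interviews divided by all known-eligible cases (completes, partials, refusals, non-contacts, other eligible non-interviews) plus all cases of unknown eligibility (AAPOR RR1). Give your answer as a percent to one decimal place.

Top: 136
Denominator: 136 + 13 + 118 + 91 + 23 + 55 = 436
RR1 = 136 / 436 = 0.3119

31.2%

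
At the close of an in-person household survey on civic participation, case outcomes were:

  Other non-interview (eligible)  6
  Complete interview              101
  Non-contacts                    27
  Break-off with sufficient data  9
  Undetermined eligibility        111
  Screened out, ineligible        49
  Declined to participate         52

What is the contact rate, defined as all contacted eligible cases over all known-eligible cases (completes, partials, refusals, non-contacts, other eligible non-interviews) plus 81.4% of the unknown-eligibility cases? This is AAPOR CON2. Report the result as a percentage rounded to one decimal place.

Num → 101 + 9 + 52 + 6 = 168
Eligible (known) → 101 + 9 + 52 + 27 + 6 = 195
e × U → 0.8140 × 111 = 90.35
Base → 195 + 90.35 = 285.35
CON2 = 168 / 285.35 = 0.5888

58.9%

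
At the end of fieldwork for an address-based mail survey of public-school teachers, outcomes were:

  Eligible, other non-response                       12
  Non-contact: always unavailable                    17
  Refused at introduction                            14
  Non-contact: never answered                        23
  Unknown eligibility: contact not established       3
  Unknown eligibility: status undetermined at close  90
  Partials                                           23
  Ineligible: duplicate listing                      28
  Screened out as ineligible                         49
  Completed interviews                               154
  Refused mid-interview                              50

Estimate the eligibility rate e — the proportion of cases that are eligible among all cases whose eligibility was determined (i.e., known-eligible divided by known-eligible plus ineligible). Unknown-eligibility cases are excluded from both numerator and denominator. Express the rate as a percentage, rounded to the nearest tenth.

79.2%

Refusal or break-off = 14 + 50 = 64
Never reached = 23 + 17 = 40
Eligibility not determined = 3 + 90 = 93
Not eligible = 49 + 28 = 77
Known eligible → 154 + 23 + 64 + 40 + 12 = 293
e = 293 / (293 + 77) = 293 / 370 = 0.7919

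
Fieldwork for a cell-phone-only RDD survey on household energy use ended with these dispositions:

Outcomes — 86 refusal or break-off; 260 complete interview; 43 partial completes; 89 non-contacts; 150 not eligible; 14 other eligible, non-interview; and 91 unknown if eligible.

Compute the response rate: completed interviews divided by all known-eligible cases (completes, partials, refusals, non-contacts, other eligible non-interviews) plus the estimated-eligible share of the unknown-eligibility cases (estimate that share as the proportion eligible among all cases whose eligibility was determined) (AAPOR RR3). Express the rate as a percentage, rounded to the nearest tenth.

Top → 260
Determined eligible → 260 + 43 + 86 + 89 + 14 = 492
e = 492 / (492 + 150) = 492 / 642 = 0.7664
Estimated eligible among unknowns → 0.7664 × 91 = 69.74
Denom → 492 + 69.74 = 561.74
RR3 = 260 / 561.74 = 0.4628

46.3%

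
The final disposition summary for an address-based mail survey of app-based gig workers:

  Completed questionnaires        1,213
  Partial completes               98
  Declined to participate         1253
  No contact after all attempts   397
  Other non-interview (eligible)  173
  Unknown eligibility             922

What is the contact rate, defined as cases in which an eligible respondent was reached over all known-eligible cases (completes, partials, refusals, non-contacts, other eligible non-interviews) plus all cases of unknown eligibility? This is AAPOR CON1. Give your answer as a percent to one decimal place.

67.5%

Numerator: 1213 + 98 + 1253 + 173 = 2737
Denominator: 1213 + 98 + 1253 + 397 + 173 + 922 = 4056
CON1 = 2737 / 4056 = 0.6748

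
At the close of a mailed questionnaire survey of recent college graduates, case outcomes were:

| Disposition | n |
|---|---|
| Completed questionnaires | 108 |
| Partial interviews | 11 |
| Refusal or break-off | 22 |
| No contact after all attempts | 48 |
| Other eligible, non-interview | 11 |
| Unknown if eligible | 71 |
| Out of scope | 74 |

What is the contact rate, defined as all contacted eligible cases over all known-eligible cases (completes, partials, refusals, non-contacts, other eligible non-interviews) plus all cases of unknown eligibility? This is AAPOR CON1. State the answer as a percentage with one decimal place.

56.1%

Numerator = 108 + 11 + 22 + 11 = 152
Denom = 108 + 11 + 22 + 48 + 11 + 71 = 271
CON1 = 152 / 271 = 0.5609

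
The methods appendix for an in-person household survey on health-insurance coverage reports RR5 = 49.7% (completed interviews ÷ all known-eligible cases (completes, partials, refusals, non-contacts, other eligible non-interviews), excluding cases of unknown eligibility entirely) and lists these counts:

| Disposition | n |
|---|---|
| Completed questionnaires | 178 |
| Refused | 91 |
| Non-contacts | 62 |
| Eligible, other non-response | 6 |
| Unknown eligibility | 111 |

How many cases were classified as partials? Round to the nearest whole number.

RR5 = 178 / D = 0.497
D = 178 / 0.497 = 358.1
Rest of base = 337
partials = 358.1 − 337 ≈ 21

21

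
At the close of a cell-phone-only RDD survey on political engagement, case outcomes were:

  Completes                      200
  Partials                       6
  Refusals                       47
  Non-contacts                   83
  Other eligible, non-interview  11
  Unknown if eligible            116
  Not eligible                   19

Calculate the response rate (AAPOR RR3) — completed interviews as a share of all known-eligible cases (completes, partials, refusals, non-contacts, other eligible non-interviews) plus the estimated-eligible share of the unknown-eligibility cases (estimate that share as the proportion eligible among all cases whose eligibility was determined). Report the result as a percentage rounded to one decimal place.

Num → 200
Known eligible → 200 + 6 + 47 + 83 + 11 = 347
e = 347 / (347 + 19) = 347 / 366 = 0.9481
Estimated eligible among unknowns → 0.9481 × 116 = 109.98
Denom → 347 + 109.98 = 456.98
RR3 = 200 / 456.98 = 0.4377

43.8%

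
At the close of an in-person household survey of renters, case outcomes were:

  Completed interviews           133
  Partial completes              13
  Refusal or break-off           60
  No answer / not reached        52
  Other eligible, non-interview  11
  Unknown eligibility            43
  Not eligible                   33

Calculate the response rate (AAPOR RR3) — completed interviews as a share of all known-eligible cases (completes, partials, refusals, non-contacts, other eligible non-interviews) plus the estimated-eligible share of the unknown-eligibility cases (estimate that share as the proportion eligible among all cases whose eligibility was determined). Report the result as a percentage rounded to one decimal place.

43.3%

Top = 133
Eligible (known) = 133 + 13 + 60 + 52 + 11 = 269
e = 269 / (269 + 33) = 269 / 302 = 0.8907
Estimated eligible among unknowns = 0.8907 × 43 = 38.30
Base = 269 + 38.30 = 307.30
RR3 = 133 / 307.30 = 0.4328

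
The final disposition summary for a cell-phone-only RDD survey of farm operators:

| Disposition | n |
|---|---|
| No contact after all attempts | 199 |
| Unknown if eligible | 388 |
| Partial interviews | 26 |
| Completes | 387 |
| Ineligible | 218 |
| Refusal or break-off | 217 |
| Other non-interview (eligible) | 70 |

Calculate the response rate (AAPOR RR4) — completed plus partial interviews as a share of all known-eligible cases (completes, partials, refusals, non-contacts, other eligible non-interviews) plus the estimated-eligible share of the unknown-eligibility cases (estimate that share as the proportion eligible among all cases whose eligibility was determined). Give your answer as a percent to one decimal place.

Numerator: 387 + 26 = 413
Eligible (known): 387 + 26 + 217 + 199 + 70 = 899
e = 899 / (899 + 218) = 899 / 1117 = 0.8048
e × U: 0.8048 × 388 = 312.26
Denom: 899 + 312.26 = 1211.26
RR4 = 413 / 1211.26 = 0.3410

34.1%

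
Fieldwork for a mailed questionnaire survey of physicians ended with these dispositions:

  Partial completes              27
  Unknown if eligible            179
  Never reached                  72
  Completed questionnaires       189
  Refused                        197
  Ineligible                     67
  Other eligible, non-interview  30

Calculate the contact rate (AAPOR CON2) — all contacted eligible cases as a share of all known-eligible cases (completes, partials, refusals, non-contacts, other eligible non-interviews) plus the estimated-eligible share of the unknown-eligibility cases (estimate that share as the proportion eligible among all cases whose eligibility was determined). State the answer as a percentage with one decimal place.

Numerator = 189 + 27 + 197 + 30 = 443
Known eligible = 189 + 27 + 197 + 72 + 30 = 515
e = 515 / (515 + 67) = 515 / 582 = 0.8849
Estimated eligible among unknowns = 0.8849 × 179 = 158.40
Denom = 515 + 158.40 = 673.40
CON2 = 443 / 673.40 = 0.6579

65.8%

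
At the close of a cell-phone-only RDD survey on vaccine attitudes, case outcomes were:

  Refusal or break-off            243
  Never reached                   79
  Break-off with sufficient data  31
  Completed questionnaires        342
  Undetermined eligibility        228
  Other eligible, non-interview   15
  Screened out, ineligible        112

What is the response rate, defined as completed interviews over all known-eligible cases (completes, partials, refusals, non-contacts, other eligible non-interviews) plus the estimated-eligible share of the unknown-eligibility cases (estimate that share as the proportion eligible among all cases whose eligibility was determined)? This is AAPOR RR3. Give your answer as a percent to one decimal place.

Numerator: 342
Determined eligible: 342 + 31 + 243 + 79 + 15 = 710
e = 710 / (710 + 112) = 710 / 822 = 0.8637
Estimated eligible among unknowns: 0.8637 × 228 = 196.92
Denom: 710 + 196.92 = 906.92
RR3 = 342 / 906.92 = 0.3771

37.7%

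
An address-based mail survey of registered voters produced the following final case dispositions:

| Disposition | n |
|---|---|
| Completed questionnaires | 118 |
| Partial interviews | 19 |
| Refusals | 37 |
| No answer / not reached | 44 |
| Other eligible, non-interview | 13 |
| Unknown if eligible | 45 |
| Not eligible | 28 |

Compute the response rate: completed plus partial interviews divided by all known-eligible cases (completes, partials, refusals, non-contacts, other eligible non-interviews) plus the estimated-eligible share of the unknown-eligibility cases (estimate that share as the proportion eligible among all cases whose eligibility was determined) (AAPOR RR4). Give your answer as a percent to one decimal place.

Top = 118 + 19 = 137
Known eligible = 118 + 19 + 37 + 44 + 13 = 231
e = 231 / (231 + 28) = 231 / 259 = 0.8919
Estimated eligible among unknowns = 0.8919 × 45 = 40.14
Denominator = 231 + 40.14 = 271.14
RR4 = 137 / 271.14 = 0.5053

50.5%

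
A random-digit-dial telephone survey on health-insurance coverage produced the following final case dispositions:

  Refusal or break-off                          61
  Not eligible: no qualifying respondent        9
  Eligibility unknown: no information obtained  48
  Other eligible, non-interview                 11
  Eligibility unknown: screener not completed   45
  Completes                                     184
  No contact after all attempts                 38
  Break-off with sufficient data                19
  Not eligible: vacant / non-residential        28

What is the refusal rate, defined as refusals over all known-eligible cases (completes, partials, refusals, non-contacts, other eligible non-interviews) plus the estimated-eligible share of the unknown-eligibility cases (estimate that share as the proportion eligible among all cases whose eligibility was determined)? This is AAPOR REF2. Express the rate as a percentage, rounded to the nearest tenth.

15.4%

Eligibility not determined = 45 + 48 = 93
Not eligible = 9 + 28 = 37
Top: 61
Eligible (known): 184 + 19 + 61 + 38 + 11 = 313
e = 313 / (313 + 37) = 313 / 350 = 0.8943
Estimated eligible among unknowns: 0.8943 × 93 = 83.17
Base: 313 + 83.17 = 396.17
REF2 = 61 / 396.17 = 0.1540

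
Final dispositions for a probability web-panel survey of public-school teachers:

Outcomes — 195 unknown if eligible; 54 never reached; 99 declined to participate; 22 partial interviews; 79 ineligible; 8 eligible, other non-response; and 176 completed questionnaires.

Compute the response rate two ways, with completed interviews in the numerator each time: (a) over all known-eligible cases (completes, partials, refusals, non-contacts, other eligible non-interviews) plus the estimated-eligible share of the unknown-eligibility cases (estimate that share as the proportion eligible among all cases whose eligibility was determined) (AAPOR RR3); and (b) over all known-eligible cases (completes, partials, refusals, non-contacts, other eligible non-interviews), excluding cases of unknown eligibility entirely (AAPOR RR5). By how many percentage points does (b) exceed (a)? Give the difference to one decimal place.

15.1

Num → 176
Known eligible → 176 + 22 + 99 + 54 + 8 = 359
e = 359 / (359 + 79) = 359 / 438 = 0.8196
Eligible share of unknowns → 0.8196 × 195 = 159.82
Denom → 359 + 159.82 = 518.82
RR3 = 176 / 518.82 = 0.3392
Denom → 176 + 22 + 99 + 54 + 8 = 359
RR5 = 176 / 359 = 0.4903
Difference = 49.03 − 33.92 = 15.11 percentage points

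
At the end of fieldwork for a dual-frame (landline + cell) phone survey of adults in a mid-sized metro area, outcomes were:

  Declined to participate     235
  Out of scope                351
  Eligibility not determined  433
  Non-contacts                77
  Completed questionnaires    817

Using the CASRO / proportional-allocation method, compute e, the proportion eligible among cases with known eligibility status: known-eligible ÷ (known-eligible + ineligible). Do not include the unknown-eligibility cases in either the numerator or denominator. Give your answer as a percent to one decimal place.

Determined eligible = 817 + 235 + 77 = 1129
e = 1129 / (1129 + 351) = 1129 / 1480 = 0.7628

76.3%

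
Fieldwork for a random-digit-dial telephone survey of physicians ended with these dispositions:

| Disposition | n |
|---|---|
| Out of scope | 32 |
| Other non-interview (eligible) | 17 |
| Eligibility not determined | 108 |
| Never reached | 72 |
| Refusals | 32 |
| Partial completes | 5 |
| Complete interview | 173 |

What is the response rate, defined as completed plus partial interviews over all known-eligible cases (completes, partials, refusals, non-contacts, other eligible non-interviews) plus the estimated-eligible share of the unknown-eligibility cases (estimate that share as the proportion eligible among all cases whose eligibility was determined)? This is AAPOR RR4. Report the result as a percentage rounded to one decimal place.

44.9%

Numerator: 173 + 5 = 178
Known eligible: 173 + 5 + 32 + 72 + 17 = 299
e = 299 / (299 + 32) = 299 / 331 = 0.9033
Estimated eligible among unknowns: 0.9033 × 108 = 97.56
Denom: 299 + 97.56 = 396.56
RR4 = 178 / 396.56 = 0.4489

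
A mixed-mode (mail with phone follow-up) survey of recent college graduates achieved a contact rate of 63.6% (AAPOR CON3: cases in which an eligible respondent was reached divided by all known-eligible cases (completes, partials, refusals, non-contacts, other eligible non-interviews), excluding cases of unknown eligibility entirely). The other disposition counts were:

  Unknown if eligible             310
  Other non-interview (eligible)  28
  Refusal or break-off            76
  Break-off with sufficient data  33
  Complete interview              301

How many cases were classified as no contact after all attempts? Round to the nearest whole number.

251

Top: 301 + 33 + 76 + 28 = 438
CON3 = 438 / D = 0.636
D = 438 / 0.636 = 688.7
Rest of base = 438
no contact after all attempts = 688.7 − 438 ≈ 251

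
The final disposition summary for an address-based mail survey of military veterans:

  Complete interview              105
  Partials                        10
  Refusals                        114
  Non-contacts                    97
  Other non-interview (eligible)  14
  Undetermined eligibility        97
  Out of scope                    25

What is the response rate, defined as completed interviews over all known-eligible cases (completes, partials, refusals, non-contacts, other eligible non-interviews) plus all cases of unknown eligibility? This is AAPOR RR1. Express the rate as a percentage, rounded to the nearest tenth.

24.0%

Num: 105
Base: 105 + 10 + 114 + 97 + 14 + 97 = 437
RR1 = 105 / 437 = 0.2403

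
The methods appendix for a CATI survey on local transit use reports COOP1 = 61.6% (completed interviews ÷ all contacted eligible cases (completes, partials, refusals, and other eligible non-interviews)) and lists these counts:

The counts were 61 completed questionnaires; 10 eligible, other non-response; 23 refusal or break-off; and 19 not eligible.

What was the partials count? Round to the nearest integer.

COOP1 = 61 / D = 0.616
D = 61 / 0.616 = 99.0
Rest of base = 94
partials = 99.0 − 94 ≈ 5

5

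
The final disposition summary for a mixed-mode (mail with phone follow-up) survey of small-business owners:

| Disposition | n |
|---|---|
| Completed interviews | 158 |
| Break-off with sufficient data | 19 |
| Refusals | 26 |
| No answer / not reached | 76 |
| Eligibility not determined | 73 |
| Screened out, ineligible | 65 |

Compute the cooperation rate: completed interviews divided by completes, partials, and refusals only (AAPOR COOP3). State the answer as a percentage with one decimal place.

77.8%

Num → 158
Denominator → 158 + 19 + 26 = 203
COOP3 = 158 / 203 = 0.7783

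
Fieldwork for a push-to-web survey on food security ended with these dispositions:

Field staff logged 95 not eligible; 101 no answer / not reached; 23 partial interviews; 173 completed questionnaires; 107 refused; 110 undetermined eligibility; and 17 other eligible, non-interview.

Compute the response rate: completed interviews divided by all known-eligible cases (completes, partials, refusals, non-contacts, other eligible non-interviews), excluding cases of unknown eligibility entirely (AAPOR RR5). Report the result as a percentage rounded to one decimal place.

Num = 173
Denom = 173 + 23 + 107 + 101 + 17 = 421
RR5 = 173 / 421 = 0.4109

41.1%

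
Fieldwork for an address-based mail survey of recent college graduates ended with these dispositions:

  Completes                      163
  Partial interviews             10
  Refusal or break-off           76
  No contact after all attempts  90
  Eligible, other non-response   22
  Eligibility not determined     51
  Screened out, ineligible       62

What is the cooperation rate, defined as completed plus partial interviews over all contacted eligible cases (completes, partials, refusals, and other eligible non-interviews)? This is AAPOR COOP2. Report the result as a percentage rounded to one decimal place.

63.8%

Numerator = 163 + 10 = 173
Base = 163 + 10 + 76 + 22 = 271
COOP2 = 173 / 271 = 0.6384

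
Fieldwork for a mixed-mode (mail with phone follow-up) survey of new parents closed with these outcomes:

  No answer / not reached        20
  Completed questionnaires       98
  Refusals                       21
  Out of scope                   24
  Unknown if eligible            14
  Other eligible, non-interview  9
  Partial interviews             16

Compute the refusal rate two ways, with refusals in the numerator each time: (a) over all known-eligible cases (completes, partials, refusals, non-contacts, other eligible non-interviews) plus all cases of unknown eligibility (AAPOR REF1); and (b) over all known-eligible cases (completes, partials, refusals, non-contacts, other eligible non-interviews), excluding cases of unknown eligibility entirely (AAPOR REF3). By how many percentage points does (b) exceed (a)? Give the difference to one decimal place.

Num: 21
Base: 98 + 16 + 21 + 20 + 9 + 14 = 178
REF1 = 21 / 178 = 0.1180
Base: 98 + 16 + 21 + 20 + 9 = 164
REF3 = 21 / 164 = 0.1280
Difference = 12.80 − 11.80 = 1.00 percentage points

1.0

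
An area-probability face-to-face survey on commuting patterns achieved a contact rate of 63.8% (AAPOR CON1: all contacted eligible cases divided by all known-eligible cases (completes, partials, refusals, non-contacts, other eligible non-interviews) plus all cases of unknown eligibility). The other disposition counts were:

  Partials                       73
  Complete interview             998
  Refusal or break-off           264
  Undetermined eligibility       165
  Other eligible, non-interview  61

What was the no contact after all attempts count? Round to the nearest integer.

Top → 998 + 73 + 264 + 61 = 1396
CON1 = 1396 / D = 0.638
D = 1396 / 0.638 = 2188.1
Other denominator terms total 1561
no contact after all attempts = 2188.1 − 1561 ≈ 627

627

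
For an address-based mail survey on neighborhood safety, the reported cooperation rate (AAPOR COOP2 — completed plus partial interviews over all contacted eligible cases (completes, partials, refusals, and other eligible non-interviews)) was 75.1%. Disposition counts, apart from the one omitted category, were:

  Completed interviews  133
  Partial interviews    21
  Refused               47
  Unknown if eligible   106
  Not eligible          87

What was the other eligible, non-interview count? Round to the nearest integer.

4

Numerator = 133 + 21 = 154
COOP2 = 154 / D = 0.751
D = 154 / 0.751 = 205.1
Rest of base = 201
other eligible, non-interview = 205.1 − 201 ≈ 4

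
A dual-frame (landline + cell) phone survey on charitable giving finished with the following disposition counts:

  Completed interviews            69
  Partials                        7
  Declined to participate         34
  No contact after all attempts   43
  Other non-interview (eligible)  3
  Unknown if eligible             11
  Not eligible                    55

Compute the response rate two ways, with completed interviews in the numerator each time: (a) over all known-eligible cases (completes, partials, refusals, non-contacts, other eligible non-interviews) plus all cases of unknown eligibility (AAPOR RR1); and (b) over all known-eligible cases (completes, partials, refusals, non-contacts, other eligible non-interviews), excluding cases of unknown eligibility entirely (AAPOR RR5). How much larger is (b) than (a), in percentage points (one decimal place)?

Top = 69
Base = 69 + 7 + 34 + 43 + 3 + 11 = 167
RR1 = 69 / 167 = 0.4132
Base = 69 + 7 + 34 + 43 + 3 = 156
RR5 = 69 / 156 = 0.4423
Difference = 44.23 − 41.32 = 2.91 percentage points

2.9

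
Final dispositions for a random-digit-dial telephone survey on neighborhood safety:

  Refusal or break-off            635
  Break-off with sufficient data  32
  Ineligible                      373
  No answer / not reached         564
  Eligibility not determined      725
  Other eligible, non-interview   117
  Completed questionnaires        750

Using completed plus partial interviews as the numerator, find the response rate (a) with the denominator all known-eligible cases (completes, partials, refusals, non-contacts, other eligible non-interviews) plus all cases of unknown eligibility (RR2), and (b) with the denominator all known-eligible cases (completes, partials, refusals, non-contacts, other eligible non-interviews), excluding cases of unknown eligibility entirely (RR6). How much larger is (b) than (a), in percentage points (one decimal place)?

Numerator: 750 + 32 = 782
Denom: 750 + 32 + 635 + 564 + 117 + 725 = 2823
RR2 = 782 / 2823 = 0.2770
Denom: 750 + 32 + 635 + 564 + 117 = 2098
RR6 = 782 / 2098 = 0.3727
Difference = 37.27 − 27.70 = 9.57 percentage points

9.6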